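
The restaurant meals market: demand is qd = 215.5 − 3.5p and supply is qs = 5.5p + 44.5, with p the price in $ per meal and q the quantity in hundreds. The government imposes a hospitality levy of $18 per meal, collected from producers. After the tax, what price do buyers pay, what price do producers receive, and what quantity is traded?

Buyers pay $30; producers receive $12; quantity = 110.5.

Without the tax, 215.5 − 3.5p = 5.5p + 44.5 gives 9p = 171, so p* = $19 and q* = 149.
With the tax collected from producers, supply shifts: qs = 5.5(p − 18) + 44.5.
New equilibrium: buyers pay $30, producers receive $12, q = 110.5. (Wedge: pb − ps = 18.)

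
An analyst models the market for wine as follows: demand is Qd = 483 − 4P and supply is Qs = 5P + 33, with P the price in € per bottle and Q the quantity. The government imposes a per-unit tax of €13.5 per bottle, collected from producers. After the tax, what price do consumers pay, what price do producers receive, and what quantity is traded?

Without the tax, 483 − 4P = 5P + 33 gives 9P = 450, so P* = €50 and Q* = 283.
With the tax collected from producers, supply shifts: Qs = 5(P − 13.5) + 33.
New equilibrium: consumers pay €57.5, producers receive €44, Q = 253. (Wedge: Pb − Ps = 13.5.)

Consumers pay €57.5; producers receive €44; quantity = 253.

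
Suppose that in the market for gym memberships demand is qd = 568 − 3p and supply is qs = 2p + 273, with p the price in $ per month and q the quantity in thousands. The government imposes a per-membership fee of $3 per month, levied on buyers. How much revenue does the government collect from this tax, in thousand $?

Tax revenue = $1162.2 thousand.

Without the tax, 568 − 3p = 2p + 273 gives 5p = 295, so p* = $59 and q* = 391.
With the tax collected from buyers, demand (in seller-price terms) shifts: qd = 568 − 3(p + 3).
Solving gives q = 387.4 with buyers paying $60.2 and suppliers receiving $57.2 (the $3 wedge).
Revenue = t · Q = 3 · 387.4 = $1162.2.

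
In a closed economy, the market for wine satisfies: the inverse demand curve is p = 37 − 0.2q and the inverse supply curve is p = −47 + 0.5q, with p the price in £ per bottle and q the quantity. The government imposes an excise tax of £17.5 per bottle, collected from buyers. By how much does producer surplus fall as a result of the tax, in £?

Producer surplus falls by £1343.75.

Rewrite in direct form: qd = 185 − 5p and qs = 2p + 94.
Before the tax: set 185 − 5p = 2p + 94 → p* = £13, q* = 120.
With the tax collected from buyers, demand (in seller-price terms) shifts: qd = 185 − 5(p + 17.5).
New equilibrium: buyers pay £18, sellers receive £0.5, q = 95. (Wedge: pb − ps = 17.5.)
ΔPS is the trapezoid between Q = 95 and Q = 120 of height £12.5: ½ · (120 + 95) · 12.5 = £1343.75.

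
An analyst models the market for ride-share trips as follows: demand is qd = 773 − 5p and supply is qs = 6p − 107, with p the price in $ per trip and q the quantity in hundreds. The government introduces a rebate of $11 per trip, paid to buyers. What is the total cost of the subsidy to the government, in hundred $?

Without the subsidy, 773 − 5p = 6p − 107 gives 11p = 880, so p* = $80 and q* = 373.
With a per-unit subsidy paid to buyers, each effectively pays p − 11, so demand becomes qd = 773 − 5(p − 11).
New equilibrium: buyers pay $74, suppliers receive $85, q = 403. (Wedge: pb − ps = −11.)
Outlay = t · Q = 11 · 403 = $4433.

Government outlay = $4433 hundred.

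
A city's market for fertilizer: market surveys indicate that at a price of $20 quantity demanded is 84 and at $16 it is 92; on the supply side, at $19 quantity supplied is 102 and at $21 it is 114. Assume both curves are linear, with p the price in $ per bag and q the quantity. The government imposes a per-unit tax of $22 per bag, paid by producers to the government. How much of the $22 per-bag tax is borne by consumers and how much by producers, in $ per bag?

Demand slope: (92 − 84)/(16 − 20) = -2, so qd = 124 − 2p.
Supply slope: (114 − 102)/(21 − 19) = 6, so qs = 6p − 12.
Before the tax: set 124 − 2p = 6p − 12 → p* = $17, q* = 90.
With the tax collected from producers, supply shifts: qs = 6(p − 22) − 12.
New equilibrium: consumers pay $33.5, producers receive $11.5, q = 57. (Wedge: pb − ps = 22.)
Burden on consumers: $16.5; on producers: $5.5. (They sum to $22.)
The less price-elastic side of the market bears the larger share of a per-unit tax.

Consumers bear $16.5 per bag; producers bear $5.5 per bag.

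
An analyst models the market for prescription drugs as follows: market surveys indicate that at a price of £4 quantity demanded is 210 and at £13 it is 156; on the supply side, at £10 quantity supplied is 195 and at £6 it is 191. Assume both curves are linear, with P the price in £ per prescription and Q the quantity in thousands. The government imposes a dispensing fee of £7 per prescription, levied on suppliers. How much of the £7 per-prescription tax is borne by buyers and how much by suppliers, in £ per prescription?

Demand slope: (156 − 210)/(13 − 4) = -6, so Qd = 234 − 6P.
Supply slope: (191 − 195)/(6 − 10) = 1, so Qs = P + 185.
Without the tax, 234 − 6P = P + 185 gives 7P = 49, so P* = £7 and Q* = 192.
With the tax collected from suppliers, supply shifts: Qs = (P − 7) + 185.
Solving gives Q = 186 with buyers paying £8 and suppliers receiving £1 (the £7 wedge).
Burden on buyers: £1; on suppliers: £6. (They sum to £7.)

Buyers bear £1 per prescription; suppliers bear £6 per prescription.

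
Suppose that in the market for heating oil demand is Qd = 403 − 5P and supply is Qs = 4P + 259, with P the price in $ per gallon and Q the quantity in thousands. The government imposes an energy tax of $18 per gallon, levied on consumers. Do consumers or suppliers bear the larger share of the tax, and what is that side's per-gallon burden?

Without the tax, 403 − 5P = 4P + 259 gives 9P = 144, so P* = $16 and Q* = 323.
With the tax collected from consumers, demand (in seller-price terms) shifts: Qd = 403 − 5(P + 18).
Solving gives Q = 283 with consumers paying $24 and suppliers receiving $6 (the $18 wedge).
Per-gallon burden: consumers $8, suppliers $10.
Suppliers take the larger share because supply is less price-elastic here (demand slope 5 vs supply slope 4).
The less price-elastic side of the market bears the larger share of a per-unit tax.

Suppliers bear the larger share: $10 per gallon.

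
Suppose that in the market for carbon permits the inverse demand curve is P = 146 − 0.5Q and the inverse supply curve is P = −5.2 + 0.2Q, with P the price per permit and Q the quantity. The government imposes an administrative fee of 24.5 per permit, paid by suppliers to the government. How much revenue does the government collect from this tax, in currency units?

Tax revenue = 4434.5.

Inverting to Q(P) form: Qd = 292 − 2P; Qs = 5P + 26.
Without the tax, 292 − 2P = 5P + 26 gives 7P = 266, so P* = 38 and Q* = 216.
With the tax collected from suppliers, supply shifts: Qs = 5(P − 24.5) + 26.
Solving gives Q = 181 with consumers paying 55.5 and suppliers receiving 31 (the 24.5 wedge).
Revenue = t · Q = 24.5 · 181 = 4434.5.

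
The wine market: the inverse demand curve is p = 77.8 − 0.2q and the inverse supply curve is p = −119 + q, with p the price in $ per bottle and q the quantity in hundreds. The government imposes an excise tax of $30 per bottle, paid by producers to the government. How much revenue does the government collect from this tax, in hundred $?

Tax revenue = $4170 hundred.

Rewrite in direct form: qd = 389 − 5p and qs = p + 119.
Before the tax: set 389 − 5p = p + 119 → p* = $45, q* = 164.
With the tax collected from producers, supply shifts: qs = (p − 30) + 119.
New equilibrium: buyers pay $50, producers receive $20, q = 139. (Wedge: pb − ps = 30.)
Revenue = t · Q = 30 · 139 = $4170.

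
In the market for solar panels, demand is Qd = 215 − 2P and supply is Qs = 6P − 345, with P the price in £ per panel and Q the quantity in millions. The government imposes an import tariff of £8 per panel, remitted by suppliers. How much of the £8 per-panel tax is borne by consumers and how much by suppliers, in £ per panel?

Consumers bear £6 per panel; suppliers bear £2 per panel.

Before the tax: set 215 − 2P = 6P − 345 → P* = £70, Q* = 75.
With the tax collected from suppliers, supply shifts: Qs = 6(P − 8) − 345.
Solving gives Q = 63 with consumers paying £76 and suppliers receiving £68 (the £8 wedge).
Burden on consumers: £6; on suppliers: £2. (They sum to £8.)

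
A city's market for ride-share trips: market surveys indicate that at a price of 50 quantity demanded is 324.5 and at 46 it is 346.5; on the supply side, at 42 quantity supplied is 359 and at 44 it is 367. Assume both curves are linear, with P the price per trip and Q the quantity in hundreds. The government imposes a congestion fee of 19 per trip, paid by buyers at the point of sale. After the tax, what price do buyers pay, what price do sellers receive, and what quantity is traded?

Demand slope: (346.5 − 324.5)/(46 − 50) = -5.5, so Qd = 599.5 − 5.5P.
Supply slope: (367 − 359)/(44 − 42) = 4, so Qs = 4P + 191.
Before the tax: set 599.5 − 5.5P = 4P + 191 → P* = 43, Q* = 363.
With the tax collected from buyers, demand (in seller-price terms) shifts: Qd = 599.5 − 5.5(P + 19).
Solving gives Q = 319 with buyers paying 51 and sellers receiving 32 (the 19 wedge).
The less price-elastic side of the market bears the larger share of a per-unit tax.

Buyers pay 51; sellers receive 32; quantity = 319.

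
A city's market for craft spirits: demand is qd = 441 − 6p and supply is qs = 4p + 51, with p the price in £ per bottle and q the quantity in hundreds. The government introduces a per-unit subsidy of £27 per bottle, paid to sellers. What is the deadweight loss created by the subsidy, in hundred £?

Deadweight loss = £874.8 hundred.

Before the subsidy: set 441 − 6p = 4p + 51 → p* = £39, q* = 207.
With a per-unit subsidy paid to sellers, each receives p + 27 per unit sold, so supply becomes qs = 4(p + 27) + 51.
New equilibrium: buyers pay £28.2, sellers receive £55.2, q = 271.8. (Wedge: pb − ps = −27.)
Quantity rises by |ΔQ| = |207 − 271.8| = 64.8.
DWL = ½ · t · |ΔQ| = ½ · 27 · 64.8 = £874.8.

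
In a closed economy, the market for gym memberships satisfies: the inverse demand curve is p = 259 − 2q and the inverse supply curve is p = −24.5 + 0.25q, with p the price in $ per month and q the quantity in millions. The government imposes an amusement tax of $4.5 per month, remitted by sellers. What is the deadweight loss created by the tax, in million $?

Deadweight loss = $4.5 million.

Inverting to q(p) form: qd = 129.5 − 0.5p; qs = 4p + 98.
Before the tax: set 129.5 − 0.5p = 4p + 98 → p* = $7, q* = 126.
With the tax collected from sellers, supply shifts: qs = 4(p − 4.5) + 98.
Solving gives q = 124 with consumers paying $11 and sellers receiving $6.5 (the $4.5 wedge).
Quantity falls by |ΔQ| = |126 − 124| = 2.
DWL = ½ · t · |ΔQ| = ½ · 4.5 · 2 = $4.5.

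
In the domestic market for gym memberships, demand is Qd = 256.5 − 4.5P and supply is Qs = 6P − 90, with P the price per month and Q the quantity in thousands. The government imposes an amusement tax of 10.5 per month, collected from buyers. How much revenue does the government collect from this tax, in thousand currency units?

Without the tax, 256.5 − 4.5P = 6P − 90 gives 10.5P = 346.5, so P* = 33 and Q* = 108.
With the tax collected from buyers, demand (in seller-price terms) shifts: Qd = 256.5 − 4.5(P + 10.5).
New equilibrium: buyers pay 39, sellers receive 28.5, Q = 81. (Wedge: Pb − Ps = 10.5.)
Revenue = t · Q = 10.5 · 81 = 850.5.

Tax revenue = 850.5 thousand.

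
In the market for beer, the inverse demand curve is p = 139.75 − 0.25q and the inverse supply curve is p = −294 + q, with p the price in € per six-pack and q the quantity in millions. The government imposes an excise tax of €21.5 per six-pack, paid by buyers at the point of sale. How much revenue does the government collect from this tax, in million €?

Rewrite in direct form: qd = 559 − 4p and qs = p + 294.
Without the tax, 559 − 4p = p + 294 gives 5p = 265, so p* = €53 and q* = 347.
With the tax collected from buyers, demand (in seller-price terms) shifts: qd = 559 − 4(p + 21.5).
Solving gives q = 329.8 with buyers paying €57.3 and producers receiving €35.8 (the €21.5 wedge).
Revenue = t · Q = 21.5 · 329.8 = €7090.7.

Tax revenue = €7090.7 million.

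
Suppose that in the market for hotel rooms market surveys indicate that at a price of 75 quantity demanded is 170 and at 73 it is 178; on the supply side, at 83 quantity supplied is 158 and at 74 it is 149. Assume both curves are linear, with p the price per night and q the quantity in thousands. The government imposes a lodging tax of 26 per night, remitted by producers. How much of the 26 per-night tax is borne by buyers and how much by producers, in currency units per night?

Demand slope: (178 − 170)/(73 − 75) = -4, so qd = 470 − 4p.
Supply slope: (149 − 158)/(74 − 83) = 1, so qs = p + 75.
Without the tax, 470 − 4p = p + 75 gives 5p = 395, so p* = 79 and q* = 154.
With the tax collected from producers, supply shifts: qs = (p − 26) + 75.
Solving gives q = 133.2 with buyers paying 84.2 and producers receiving 58.2 (the 26 wedge).
Burden on buyers: 5.2; on producers: 20.8. (They sum to 26.)
The less price-elastic side of the market bears the larger share of a per-unit tax.

Buyers bear 5.2 per night; producers bear 20.8 per night.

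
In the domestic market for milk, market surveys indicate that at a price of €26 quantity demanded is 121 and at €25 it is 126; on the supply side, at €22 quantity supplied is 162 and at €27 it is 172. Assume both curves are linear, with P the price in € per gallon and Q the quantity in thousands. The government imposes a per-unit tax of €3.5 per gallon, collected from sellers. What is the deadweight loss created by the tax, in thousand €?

Deadweight loss = €8.75 thousand.

Demand slope: (126 − 121)/(25 − 26) = -5, so Qd = 251 − 5P.
Supply slope: (172 − 162)/(27 − 22) = 2, so Qs = 2P + 118.
Without the tax, 251 − 5P = 2P + 118 gives 7P = 133, so P* = €19 and Q* = 156.
With the tax collected from sellers, supply shifts: Qs = 2(P − 3.5) + 118.
Solving gives Q = 151 with consumers paying €20 and sellers receiving €16.5 (the €3.5 wedge).
Quantity falls by |ΔQ| = |156 − 151| = 5.
DWL = ½ · t · |ΔQ| = ½ · 3.5 · 5 = €8.75.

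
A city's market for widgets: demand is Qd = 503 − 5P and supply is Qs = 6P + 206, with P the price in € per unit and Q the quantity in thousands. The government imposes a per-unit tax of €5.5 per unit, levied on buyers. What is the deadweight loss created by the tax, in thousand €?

Without the tax, 503 − 5P = 6P + 206 gives 11P = 297, so P* = €27 and Q* = 368.
With the tax collected from buyers, demand (in seller-price terms) shifts: Qd = 503 − 5(P + 5.5).
Solving gives Q = 353 with buyers paying €30 and sellers receiving €24.5 (the €5.5 wedge).
Quantity falls by |ΔQ| = |368 − 353| = 15.
DWL = ½ · t · |ΔQ| = ½ · 5.5 · 15 = €41.25.

Deadweight loss = €41.25 thousand.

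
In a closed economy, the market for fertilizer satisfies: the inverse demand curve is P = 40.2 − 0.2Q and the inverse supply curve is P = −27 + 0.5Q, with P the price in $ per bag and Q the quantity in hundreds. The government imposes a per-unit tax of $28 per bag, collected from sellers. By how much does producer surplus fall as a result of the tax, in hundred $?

Inverting to Q(P) form: Qd = 201 − 5P; Qs = 2P + 54.
Without the tax, 201 − 5P = 2P + 54 gives 7P = 147, so P* = $21 and Q* = 96.
With the tax collected from sellers, supply shifts: Qs = 2(P − 28) + 54.
New equilibrium: consumers pay $29, sellers receive $1, Q = 56. (Wedge: Pb − Ps = 28.)
ΔPS is the trapezoid between Q = 56 and Q = 96 of height $20: ½ · (96 + 56) · 20 = $1520.

Producer surplus falls by $1520 hundred.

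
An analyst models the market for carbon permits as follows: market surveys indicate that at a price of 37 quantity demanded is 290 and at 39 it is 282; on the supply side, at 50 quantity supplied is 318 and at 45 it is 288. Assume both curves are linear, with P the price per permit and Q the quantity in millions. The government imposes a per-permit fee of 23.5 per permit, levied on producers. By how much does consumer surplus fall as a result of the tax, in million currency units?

Consumer surplus falls by 3409.38 million.

Demand slope: (282 − 290)/(39 − 37) = -4, so Qd = 438 − 4P.
Supply slope: (288 − 318)/(45 − 50) = 6, so Qs = 6P + 18.
Without the tax, 438 − 4P = 6P + 18 gives 10P = 420, so P* = 42 and Q* = 270.
With the tax collected from producers, supply shifts: Qs = 6(P − 23.5) + 18.
Solving gives Q = 213.6 with buyers paying 56.1 and producers receiving 32.6 (the 23.5 wedge).
ΔCS is the trapezoid between Q = 213.6 and Q = 270 of height 14.1: ½ · (270 + 213.6) · 14.1 = 3409.38.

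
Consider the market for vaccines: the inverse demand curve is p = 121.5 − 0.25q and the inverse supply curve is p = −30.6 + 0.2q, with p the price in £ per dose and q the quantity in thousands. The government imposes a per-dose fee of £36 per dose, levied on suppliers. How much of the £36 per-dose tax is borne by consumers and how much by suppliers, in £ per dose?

Rewrite in direct form: qd = 486 − 4p and qs = 5p + 153.
Without the tax, 486 − 4p = 5p + 153 gives 9p = 333, so p* = £37 and q* = 338.
With the tax collected from suppliers, supply shifts: qs = 5(p − 36) + 153.
Solving gives q = 258 with consumers paying £57 and suppliers receiving £21 (the £36 wedge).
Burden on consumers: £20; on suppliers: £16. (They sum to £36.)
The less price-elastic side of the market bears the larger share of a per-unit tax.

Consumers bear £20 per dose; suppliers bear £16 per dose.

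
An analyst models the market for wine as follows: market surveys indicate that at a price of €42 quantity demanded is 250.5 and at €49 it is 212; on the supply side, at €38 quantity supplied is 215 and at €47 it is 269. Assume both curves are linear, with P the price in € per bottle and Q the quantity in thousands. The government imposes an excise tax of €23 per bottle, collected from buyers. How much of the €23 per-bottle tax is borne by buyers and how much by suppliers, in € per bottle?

Buyers bear €12 per bottle; suppliers bear €11 per bottle.

Demand slope: (212 − 250.5)/(49 − 42) = -5.5, so Qd = 481.5 − 5.5P.
Supply slope: (269 − 215)/(47 − 38) = 6, so Qs = 6P − 13.
Before the tax: set 481.5 − 5.5P = 6P − 13 → P* = €43, Q* = 245.
With the tax collected from buyers, demand (in seller-price terms) shifts: Qd = 481.5 − 5.5(P + 23).
New equilibrium: buyers pay €55, suppliers receive €32, Q = 179. (Wedge: Pb − Ps = 23.)
Burden on buyers: €12; on suppliers: €11. (They sum to €23.)
The less price-elastic side of the market bears the larger share of a per-unit tax.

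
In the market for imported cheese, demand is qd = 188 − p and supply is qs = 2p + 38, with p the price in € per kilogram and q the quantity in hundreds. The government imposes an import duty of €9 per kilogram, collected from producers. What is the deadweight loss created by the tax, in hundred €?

Without the tax, 188 − p = 2p + 38 gives 3p = 150, so p* = €50 and q* = 138.
With the tax collected from producers, supply shifts: qs = 2(p − 9) + 38.
Solving gives q = 132 with buyers paying €56 and producers receiving €47 (the €9 wedge).
Quantity falls by |ΔQ| = |138 − 132| = 6.
DWL = ½ · t · |ΔQ| = ½ · 9 · 6 = €27.

Deadweight loss = €27 hundred.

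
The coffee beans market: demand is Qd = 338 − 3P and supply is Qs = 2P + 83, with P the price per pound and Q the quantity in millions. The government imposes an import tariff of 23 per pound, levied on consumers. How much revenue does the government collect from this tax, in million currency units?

Tax revenue = 3620.2 million.

Before the tax: set 338 − 3P = 2P + 83 → P* = 51, Q* = 185.
With the tax collected from consumers, demand (in seller-price terms) shifts: Qd = 338 − 3(P + 23).
Solving gives Q = 157.4 with consumers paying 60.2 and sellers receiving 37.2 (the 23 wedge).
Revenue = t · Q = 23 · 157.4 = 3620.2.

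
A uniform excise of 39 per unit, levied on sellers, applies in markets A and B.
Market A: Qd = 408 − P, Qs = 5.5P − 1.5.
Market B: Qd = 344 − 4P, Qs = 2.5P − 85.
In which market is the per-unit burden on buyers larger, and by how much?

Market A: pre-tax P* = 63, Q* = 345; post-tax Q = 312; per-unit burden on buyers = 33.
Market B: pre-tax P* = 66, Q* = 80; post-tax Q = 20; per-unit burden on buyers = 15.
Difference: 33 vs 15 → market A is larger by 18.

Market A, by 18.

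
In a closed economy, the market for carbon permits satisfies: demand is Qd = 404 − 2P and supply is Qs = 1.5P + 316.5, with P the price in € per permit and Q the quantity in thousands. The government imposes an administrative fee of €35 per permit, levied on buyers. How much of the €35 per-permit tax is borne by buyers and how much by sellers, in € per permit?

Without the tax, 404 − 2P = 1.5P + 316.5 gives 3.5P = 87.5, so P* = €25 and Q* = 354.
With the tax collected from buyers, demand (in seller-price terms) shifts: Qd = 404 − 2(P + 35).
New equilibrium: buyers pay €40, sellers receive €5, Q = 324. (Wedge: Pb − Ps = 35.)
Burden on buyers: €15; on sellers: €20. (They sum to €35.)
The less price-elastic side of the market bears the larger share of a per-unit tax.

Buyers bear €15 per permit; sellers bear €20 per permit.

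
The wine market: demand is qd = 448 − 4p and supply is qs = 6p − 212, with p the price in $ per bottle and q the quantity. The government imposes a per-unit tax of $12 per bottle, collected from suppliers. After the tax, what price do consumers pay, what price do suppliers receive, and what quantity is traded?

Without the tax, 448 − 4p = 6p − 212 gives 10p = 660, so p* = $66 and q* = 184.
With the tax collected from suppliers, supply shifts: qs = 6(p − 12) − 212.
Solving gives q = 155.2 with consumers paying $73.2 and suppliers receiving $61.2 (the $12 wedge).

Consumers pay $73.2; suppliers receive $61.2; quantity = 155.2.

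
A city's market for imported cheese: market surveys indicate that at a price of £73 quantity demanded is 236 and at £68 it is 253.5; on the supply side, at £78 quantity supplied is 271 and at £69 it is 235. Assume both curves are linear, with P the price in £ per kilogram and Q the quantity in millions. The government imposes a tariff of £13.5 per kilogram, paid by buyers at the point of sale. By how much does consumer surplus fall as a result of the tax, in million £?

Demand slope: (253.5 − 236)/(68 − 73) = -3.5, so Qd = 491.5 − 3.5P.
Supply slope: (235 − 271)/(69 − 78) = 4, so Qs = 4P − 41.
Without the tax, 491.5 − 3.5P = 4P − 41 gives 7.5P = 532.5, so P* = £71 and Q* = 243.
With the tax collected from buyers, demand (in seller-price terms) shifts: Qd = 491.5 − 3.5(P + 13.5).
Solving gives Q = 217.8 with buyers paying £78.2 and producers receiving £64.7 (the £13.5 wedge).
ΔCS is the trapezoid between Q = 217.8 and Q = 243 of height £7.2: ½ · (243 + 217.8) · 7.2 = £1658.88.

Consumer surplus falls by £1658.88 million.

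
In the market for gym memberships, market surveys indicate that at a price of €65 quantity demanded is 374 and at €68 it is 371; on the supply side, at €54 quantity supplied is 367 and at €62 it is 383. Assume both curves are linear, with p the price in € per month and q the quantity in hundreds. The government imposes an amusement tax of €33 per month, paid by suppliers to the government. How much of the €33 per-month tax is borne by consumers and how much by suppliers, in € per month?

Demand slope: (371 − 374)/(68 − 65) = -1, so qd = 439 − p.
Supply slope: (383 − 367)/(62 − 54) = 2, so qs = 2p + 259.
Without the tax, 439 − p = 2p + 259 gives 3p = 180, so p* = €60 and q* = 379.
With the tax collected from suppliers, supply shifts: qs = 2(p − 33) + 259.
Solving gives q = 357 with consumers paying €82 and suppliers receiving €49 (the €33 wedge).
Burden on consumers: €22; on suppliers: €11. (They sum to €33.)

Consumers bear €22 per month; suppliers bear €11 per month.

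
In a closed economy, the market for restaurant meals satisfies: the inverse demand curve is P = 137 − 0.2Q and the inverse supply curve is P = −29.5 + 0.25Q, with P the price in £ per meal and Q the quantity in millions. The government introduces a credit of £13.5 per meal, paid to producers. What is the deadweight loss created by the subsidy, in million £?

Inverting to Q(P) form: Qd = 685 − 5P; Qs = 4P + 118.
Before the subsidy: set 685 − 5P = 4P + 118 → P* = £63, Q* = 370.
With a per-unit subsidy paid to producers, each receives P + 13.5 per unit sold, so supply becomes Qs = 4(P + 13.5) + 118.
New equilibrium: buyers pay £57, producers receive £70.5, Q = 400. (Wedge: Pb − Ps = −13.5.)
Quantity rises by |ΔQ| = |370 − 400| = 30.
DWL = ½ · t · |ΔQ| = ½ · 13.5 · 30 = £202.5.

Deadweight loss = £202.5 million.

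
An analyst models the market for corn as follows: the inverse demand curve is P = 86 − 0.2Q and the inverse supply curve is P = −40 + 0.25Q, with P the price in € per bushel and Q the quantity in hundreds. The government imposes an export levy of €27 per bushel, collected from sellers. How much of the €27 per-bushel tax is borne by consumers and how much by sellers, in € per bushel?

Consumers bear €12 per bushel; sellers bear €15 per bushel.

Inverting to Q(P) form: Qd = 430 − 5P; Qs = 4P + 160.
Before the tax: set 430 − 5P = 4P + 160 → P* = €30, Q* = 280.
With the tax collected from sellers, supply shifts: Qs = 4(P − 27) + 160.
Solving gives Q = 220 with consumers paying €42 and sellers receiving €15 (the €27 wedge).
Burden on consumers: €12; on sellers: €15. (They sum to €27.)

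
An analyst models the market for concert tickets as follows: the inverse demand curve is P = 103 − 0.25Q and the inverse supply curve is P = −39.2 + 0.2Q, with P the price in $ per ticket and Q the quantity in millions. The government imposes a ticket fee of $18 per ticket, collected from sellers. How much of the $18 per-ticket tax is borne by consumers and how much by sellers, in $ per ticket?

Consumers bear $10 per ticket; sellers bear $8 per ticket.

Inverting to Q(P) form: Qd = 412 − 4P; Qs = 5P + 196.
Before the tax: set 412 − 4P = 5P + 196 → P* = $24, Q* = 316.
With the tax collected from sellers, supply shifts: Qs = 5(P − 18) + 196.
New equilibrium: consumers pay $34, sellers receive $16, Q = 276. (Wedge: Pb − Ps = 18.)
Burden on consumers: $10; on sellers: $8. (They sum to $18.)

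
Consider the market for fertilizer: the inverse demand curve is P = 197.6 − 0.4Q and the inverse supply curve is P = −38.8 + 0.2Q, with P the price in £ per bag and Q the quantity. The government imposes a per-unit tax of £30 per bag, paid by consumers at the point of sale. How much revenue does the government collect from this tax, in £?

Inverting to Q(P) form: Qd = 494 − 2.5P; Qs = 5P + 194.
Before the tax: set 494 − 2.5P = 5P + 194 → P* = £40, Q* = 394.
With the tax collected from consumers, demand (in seller-price terms) shifts: Qd = 494 − 2.5(P + 30).
Solving gives Q = 344 with consumers paying £60 and sellers receiving £30 (the £30 wedge).
Revenue = t · Q = 30 · 344 = £10320.

Tax revenue = £10320.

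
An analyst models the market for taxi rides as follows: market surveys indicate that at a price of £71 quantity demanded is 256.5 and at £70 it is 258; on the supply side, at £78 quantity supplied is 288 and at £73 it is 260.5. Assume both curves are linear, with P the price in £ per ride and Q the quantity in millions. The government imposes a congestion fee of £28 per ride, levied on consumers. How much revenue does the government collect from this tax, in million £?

Tax revenue = £6216 million.

Demand slope: (258 − 256.5)/(70 − 71) = -1.5, so Qd = 363 − 1.5P.
Supply slope: (260.5 − 288)/(73 − 78) = 5.5, so Qs = 5.5P − 141.
Before the tax: set 363 − 1.5P = 5.5P − 141 → P* = £72, Q* = 255.
With the tax collected from consumers, demand (in seller-price terms) shifts: Qd = 363 − 1.5(P + 28).
New equilibrium: consumers pay £94, sellers receive £66, Q = 222. (Wedge: Pb − Ps = 28.)
Revenue = t · Q = 28 · 222 = £6216.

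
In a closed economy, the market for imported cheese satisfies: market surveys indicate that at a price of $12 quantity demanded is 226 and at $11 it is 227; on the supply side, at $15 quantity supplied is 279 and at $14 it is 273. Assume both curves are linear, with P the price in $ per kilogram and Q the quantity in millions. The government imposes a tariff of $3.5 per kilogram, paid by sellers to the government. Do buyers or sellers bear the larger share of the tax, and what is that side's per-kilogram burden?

Buyers bear the larger share: $3 per kilogram.

Demand slope: (227 − 226)/(11 − 12) = -1, so Qd = 238 − P.
Supply slope: (273 − 279)/(14 − 15) = 6, so Qs = 6P + 189.
Before the tax: set 238 − P = 6P + 189 → P* = $7, Q* = 231.
With the tax collected from sellers, supply shifts: Qs = 6(P − 3.5) + 189.
New equilibrium: buyers pay $10, sellers receive $6.5, Q = 228. (Wedge: Pb − Ps = 3.5.)
Per-kilogram burden: buyers $3, sellers $0.5.
Buyers take the larger share because demand is less price-elastic here (demand slope 1 vs supply slope 6).
The less price-elastic side of the market bears the larger share of a per-unit tax.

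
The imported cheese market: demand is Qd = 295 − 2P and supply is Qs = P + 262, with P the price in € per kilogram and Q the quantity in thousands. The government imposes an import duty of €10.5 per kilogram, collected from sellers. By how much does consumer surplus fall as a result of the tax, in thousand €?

Consumer surplus falls by €943.25 thousand.

Without the tax, 295 − 2P = P + 262 gives 3P = 33, so P* = €11 and Q* = 273.
With the tax collected from sellers, supply shifts: Qs = (P − 10.5) + 262.
New equilibrium: buyers pay €14.5, sellers receive €4, Q = 266. (Wedge: Pb − Ps = 10.5.)
ΔCS is the trapezoid between Q = 266 and Q = 273 of height €3.5: ½ · (273 + 266) · 3.5 = €943.25.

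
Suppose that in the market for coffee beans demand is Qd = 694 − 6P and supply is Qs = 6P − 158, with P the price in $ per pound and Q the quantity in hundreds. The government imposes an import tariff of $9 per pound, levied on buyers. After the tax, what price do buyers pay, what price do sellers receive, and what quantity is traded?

Buyers pay $75.5; sellers receive $66.5; quantity = 241.

Without the tax, 694 − 6P = 6P − 158 gives 12P = 852, so P* = $71 and Q* = 268.
With the tax collected from buyers, demand (in seller-price terms) shifts: Qd = 694 − 6(P + 9).
Solving gives Q = 241 with buyers paying $75.5 and sellers receiving $66.5 (the $9 wedge).
The less price-elastic side of the market bears the larger share of a per-unit tax.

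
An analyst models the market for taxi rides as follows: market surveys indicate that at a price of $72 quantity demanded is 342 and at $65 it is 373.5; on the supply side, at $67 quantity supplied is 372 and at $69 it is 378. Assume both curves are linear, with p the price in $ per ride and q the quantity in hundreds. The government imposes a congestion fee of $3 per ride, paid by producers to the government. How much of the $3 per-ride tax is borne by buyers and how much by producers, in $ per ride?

Demand slope: (373.5 − 342)/(65 − 72) = -4.5, so qd = 666 − 4.5p.
Supply slope: (378 − 372)/(69 − 67) = 3, so qs = 3p + 171.
Before the tax: set 666 − 4.5p = 3p + 171 → p* = $66, q* = 369.
With the tax collected from producers, supply shifts: qs = 3(p − 3) + 171.
New equilibrium: buyers pay $67.2, producers receive $64.2, q = 363.6. (Wedge: pb − ps = 3.)
Burden on buyers: $1.2; on producers: $1.8. (They sum to $3.)

Buyers bear $1.2 per ride; producers bear $1.8 per ride.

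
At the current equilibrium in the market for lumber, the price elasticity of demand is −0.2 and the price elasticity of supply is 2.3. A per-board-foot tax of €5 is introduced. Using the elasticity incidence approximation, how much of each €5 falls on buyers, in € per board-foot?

Incidence ratio: buyers' share ≈ εs / (εs + |εd|) = 2.3 / (2.3 + 0.2) = 0.92.
So buyers bear ≈ 0.92 × €5 = €4.6; suppliers bear €0.4.

Buyers bear ≈ €4.6 per board-foot.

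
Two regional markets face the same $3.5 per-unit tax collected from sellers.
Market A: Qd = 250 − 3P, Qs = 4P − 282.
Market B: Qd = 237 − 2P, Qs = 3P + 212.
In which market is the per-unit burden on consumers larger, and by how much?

Market B, by $0.1.

Market A: pre-tax P* = $76, Q* = 22; post-tax Q = 16; per-unit burden on consumers = $2.
Market B: pre-tax P* = $5, Q* = 227; post-tax Q = 222.8; per-unit burden on consumers = $2.1.
Difference: $2 vs $2.1 → market B is larger by $0.1.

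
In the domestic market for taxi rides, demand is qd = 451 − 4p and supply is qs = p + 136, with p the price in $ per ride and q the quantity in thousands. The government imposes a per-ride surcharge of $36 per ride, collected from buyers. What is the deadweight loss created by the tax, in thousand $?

Deadweight loss = $518.4 thousand.

Before the tax: set 451 − 4p = p + 136 → p* = $63, q* = 199.
With the tax collected from buyers, demand (in seller-price terms) shifts: qd = 451 − 4(p + 36).
New equilibrium: buyers pay $70.2, sellers receive $34.2, q = 170.2. (Wedge: pb − ps = 36.)
Quantity falls by |ΔQ| = |199 − 170.2| = 28.8.
DWL = ½ · t · |ΔQ| = ½ · 36 · 28.8 = $518.4.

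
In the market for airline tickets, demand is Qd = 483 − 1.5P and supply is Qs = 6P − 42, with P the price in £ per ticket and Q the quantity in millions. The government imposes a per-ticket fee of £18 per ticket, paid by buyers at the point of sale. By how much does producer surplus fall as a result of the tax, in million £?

Producer surplus falls by £1321.92 million.

Without the tax, 483 − 1.5P = 6P − 42 gives 7.5P = 525, so P* = £70 and Q* = 378.
With the tax collected from buyers, demand (in seller-price terms) shifts: Qd = 483 − 1.5(P + 18).
New equilibrium: buyers pay £84.4, producers receive £66.4, Q = 356.4. (Wedge: Pb − Ps = 18.)
ΔPS is the trapezoid between Q = 356.4 and Q = 378 of height £3.6: ½ · (378 + 356.4) · 3.6 = £1321.92.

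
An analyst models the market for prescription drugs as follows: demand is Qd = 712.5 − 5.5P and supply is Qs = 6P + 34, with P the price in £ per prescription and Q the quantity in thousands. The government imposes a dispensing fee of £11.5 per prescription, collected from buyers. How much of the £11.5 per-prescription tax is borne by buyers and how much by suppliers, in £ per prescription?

Without the tax, 712.5 − 5.5P = 6P + 34 gives 11.5P = 678.5, so P* = £59 and Q* = 388.
With the tax collected from buyers, demand (in seller-price terms) shifts: Qd = 712.5 − 5.5(P + 11.5).
New equilibrium: buyers pay £65, suppliers receive £53.5, Q = 355. (Wedge: Pb − Ps = 11.5.)
Burden on buyers: £6; on suppliers: £5.5. (They sum to £11.5.)
The less price-elastic side of the market bears the larger share of a per-unit tax.

Buyers bear £6 per prescription; suppliers bear £5.5 per prescription.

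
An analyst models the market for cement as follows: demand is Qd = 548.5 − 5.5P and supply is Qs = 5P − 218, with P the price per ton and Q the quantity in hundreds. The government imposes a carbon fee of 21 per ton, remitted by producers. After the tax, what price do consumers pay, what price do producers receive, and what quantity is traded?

Without the tax, 548.5 − 5.5P = 5P − 218 gives 10.5P = 766.5, so P* = 73 and Q* = 147.
With the tax collected from producers, supply shifts: Qs = 5(P − 21) − 218.
New equilibrium: consumers pay 83, producers receive 62, Q = 92. (Wedge: Pb − Ps = 21.)

Consumers pay 83; producers receive 62; quantity = 92.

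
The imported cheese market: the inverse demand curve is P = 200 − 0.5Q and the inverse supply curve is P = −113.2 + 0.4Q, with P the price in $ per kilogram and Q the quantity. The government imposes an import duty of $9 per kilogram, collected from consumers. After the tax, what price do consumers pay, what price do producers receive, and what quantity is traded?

Consumers pay $31; producers receive $22; quantity = 338.

Inverting to Q(P) form: Qd = 400 − 2P; Qs = 2.5P + 283.
Before the tax: set 400 − 2P = 2.5P + 283 → P* = $26, Q* = 348.
With the tax collected from consumers, demand (in seller-price terms) shifts: Qd = 400 − 2(P + 9).
Solving gives Q = 338 with consumers paying $31 and producers receiving $22 (the $9 wedge).
The less price-elastic side of the market bears the larger share of a per-unit tax.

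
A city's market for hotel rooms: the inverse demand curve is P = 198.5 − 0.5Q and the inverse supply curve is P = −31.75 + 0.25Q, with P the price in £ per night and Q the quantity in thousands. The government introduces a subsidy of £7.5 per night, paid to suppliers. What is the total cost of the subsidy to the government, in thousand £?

Rewrite in direct form: Qd = 397 − 2P and Qs = 4P + 127.
Before the subsidy: set 397 − 2P = 4P + 127 → P* = £45, Q* = 307.
With a per-unit subsidy paid to suppliers, each receives P + 7.5 per unit sold, so supply becomes Qs = 4(P + 7.5) + 127.
Solving gives Q = 317 with consumers paying £40 and suppliers receiving £47.5 (the £7.5 wedge).
Outlay = t · Q = 7.5 · 317 = £2377.5.

Government outlay = £2377.5 thousand.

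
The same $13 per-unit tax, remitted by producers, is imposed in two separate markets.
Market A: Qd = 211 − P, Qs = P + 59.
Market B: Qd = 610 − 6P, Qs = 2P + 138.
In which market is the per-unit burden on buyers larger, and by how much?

Market A, by $3.25.

Market A: pre-tax P* = $76, Q* = 135; post-tax Q = 128.5; per-unit burden on buyers = $6.5.
Market B: pre-tax P* = $59, Q* = 256; post-tax Q = 236.5; per-unit burden on buyers = $3.25.
Difference: $6.5 vs $3.25 → market A is larger by $3.25.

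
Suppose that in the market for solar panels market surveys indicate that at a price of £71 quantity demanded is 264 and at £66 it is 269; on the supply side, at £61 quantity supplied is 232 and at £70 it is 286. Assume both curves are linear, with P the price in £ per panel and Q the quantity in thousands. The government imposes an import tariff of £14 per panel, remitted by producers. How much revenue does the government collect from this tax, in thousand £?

Tax revenue = £3584 thousand.

Demand slope: (269 − 264)/(66 − 71) = -1, so Qd = 335 − P.
Supply slope: (286 − 232)/(70 − 61) = 6, so Qs = 6P − 134.
Without the tax, 335 − P = 6P − 134 gives 7P = 469, so P* = £67 and Q* = 268.
With the tax collected from producers, supply shifts: Qs = 6(P − 14) − 134.
Solving gives Q = 256 with consumers paying £79 and producers receiving £65 (the £14 wedge).
Revenue = t · Q = 14 · 256 = £3584.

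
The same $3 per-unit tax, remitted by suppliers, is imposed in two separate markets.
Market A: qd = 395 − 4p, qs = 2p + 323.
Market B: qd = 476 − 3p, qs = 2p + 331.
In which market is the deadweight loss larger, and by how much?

Market A, by $0.6.

Market A: pre-tax p* = $12, q* = 347; post-tax q = 343; deadweight loss = $6.
Market B: pre-tax p* = $29, q* = 389; post-tax q = 385.4; deadweight loss = $5.4.
Difference: $6 vs $5.4 → market A is larger by $0.6.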